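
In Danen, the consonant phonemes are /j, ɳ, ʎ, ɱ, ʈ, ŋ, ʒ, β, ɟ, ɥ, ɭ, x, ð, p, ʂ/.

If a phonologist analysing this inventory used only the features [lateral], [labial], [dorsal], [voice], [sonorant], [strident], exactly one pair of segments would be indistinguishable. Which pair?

j, ŋ

/j/ (palatal glide) and /ŋ/ (velar nasal) are both [−lateral], [−labial], [+dorsal], [+voice], [+sonorant], [−strident], so none of the listed features separates them. (They do differ in [nasal], [continuant] and [back], which are not among the given features.) Every other pair in the inventory differs on at least one listed feature.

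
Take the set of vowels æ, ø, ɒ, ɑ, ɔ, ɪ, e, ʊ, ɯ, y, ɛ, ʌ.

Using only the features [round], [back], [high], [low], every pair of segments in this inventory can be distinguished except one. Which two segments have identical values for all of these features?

On the given features, /e/ and /ɛ/ have an identical profile: [−round], [−back], [−high], [−low]. No other two segments in the inventory coincide on all 4 features. (They do differ in [tense], which is not among the given features.)

e, ɛ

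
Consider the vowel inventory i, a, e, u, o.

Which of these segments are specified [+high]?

The [+high] segments here are /i, u/; the remaining /a, e, o/ are [−high].

i, u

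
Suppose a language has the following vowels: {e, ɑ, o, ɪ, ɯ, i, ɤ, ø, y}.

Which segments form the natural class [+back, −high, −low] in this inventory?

o, ɤ

Checking each segment against [+back], [−high], [−low]: /o/ (mid back rounded tense vowel), /ɤ/ (mid back unrounded tense vowel) satisfy every feature; every other segment in the inventory fails at least one.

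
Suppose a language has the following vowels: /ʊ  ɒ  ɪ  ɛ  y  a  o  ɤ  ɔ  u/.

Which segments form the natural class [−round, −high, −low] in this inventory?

ɛ, ɤ

First, the [−round] segments are /ɪ, ɛ, a, ɤ/.
Intersecting with [−high] gives /ɛ, a, ɤ/.
Among these, [−low] leaves /ɛ, ɤ/.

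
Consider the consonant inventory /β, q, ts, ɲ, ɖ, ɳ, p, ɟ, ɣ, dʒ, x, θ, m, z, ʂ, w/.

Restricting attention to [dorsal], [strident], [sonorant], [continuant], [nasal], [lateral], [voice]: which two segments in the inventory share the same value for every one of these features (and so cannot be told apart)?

On the given features, /ɳ/ and /m/ have an identical profile: [-dorsal], [-strident], [+sonorant], [-continuant], [+nasal], [-lateral], [+voice]. No other two segments in the inventory coincide on all 7 features. (They do differ in [labial] and [coronal], which are not among the given features.)

ɳ, m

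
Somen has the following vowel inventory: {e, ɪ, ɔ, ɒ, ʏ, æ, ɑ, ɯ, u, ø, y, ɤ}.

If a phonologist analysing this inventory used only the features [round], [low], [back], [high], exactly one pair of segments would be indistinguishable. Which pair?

/ʏ/ (high front rounded lax vowel) and /y/ (high front rounded tense vowel) are both [+round], [-low], [-back], [+high], so none of the listed features separates them. (They do differ in [tense], which is not among the given features.) Every other pair in the inventory differs on at least one listed feature.

ʏ, y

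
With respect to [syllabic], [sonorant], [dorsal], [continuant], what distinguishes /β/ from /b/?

/β/ is the voiced bilabial fricative and /b/ is the voiced bilabial stop. Both are [-syllabic], [-sonorant], [-dorsal]. /β/ is [+continuant] while /b/ is [-continuant], so the distinguishing feature is [continuant].

[continuant]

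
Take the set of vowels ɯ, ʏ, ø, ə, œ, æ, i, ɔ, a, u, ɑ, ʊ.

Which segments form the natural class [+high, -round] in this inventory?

Checking each segment against [+high], [-round]: /ɯ/ (high back unrounded vowel), /i/ (high front unrounded tense vowel) satisfy every feature; every other segment in the inventory fails at least one.

ɯ, i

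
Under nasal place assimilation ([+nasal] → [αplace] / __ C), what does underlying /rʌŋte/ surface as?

/ŋ/ sits before the [+coronal] consonant /t/, so it takes on [+coronal] and surfaces as /n/. The rest of the form is unaffected: [rʌnte].

[rʌnte]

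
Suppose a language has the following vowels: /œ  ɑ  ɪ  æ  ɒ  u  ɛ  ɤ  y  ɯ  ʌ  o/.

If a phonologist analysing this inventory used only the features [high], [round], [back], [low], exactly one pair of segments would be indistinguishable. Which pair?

Both /ʌ/ and /ɤ/ are [-high], [-round], [+back], [-low]. Since the list omits [tense] — which does distinguish the mid back unrounded lax vowel from the mid back unrounded tense vowel — this pair collapses; all other pairs remain distinct.

ʌ, ɤ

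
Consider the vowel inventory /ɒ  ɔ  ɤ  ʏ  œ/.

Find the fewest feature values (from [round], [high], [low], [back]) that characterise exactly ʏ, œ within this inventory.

/ʏ, œ/ are exactly the [-back] segments in the inventory, so a single feature suffices.

[-back]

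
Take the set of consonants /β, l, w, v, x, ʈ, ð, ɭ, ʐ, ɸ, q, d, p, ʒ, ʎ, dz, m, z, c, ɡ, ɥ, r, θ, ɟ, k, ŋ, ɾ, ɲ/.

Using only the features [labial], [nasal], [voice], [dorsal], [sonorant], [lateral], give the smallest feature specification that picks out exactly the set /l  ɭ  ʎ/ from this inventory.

[+lateral]

/l, ɭ, ʎ/ are exactly the [+lateral] segments in the inventory, so a single feature suffices.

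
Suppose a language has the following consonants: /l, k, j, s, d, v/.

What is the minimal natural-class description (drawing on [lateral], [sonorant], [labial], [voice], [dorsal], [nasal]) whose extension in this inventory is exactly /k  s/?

[−voice]

Every target segment is [−voice] and no other inventory member is, so one feature is enough.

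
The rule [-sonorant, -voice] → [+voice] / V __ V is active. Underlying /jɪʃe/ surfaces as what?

The only segment in the rule's environment that also matches [-sonorant, -voice] is /ʃ/. Applying [+voice] turns the voiceless postalveolar fricative into /ʒ/ (voiced postalveolar fricative), giving [jɪʒe].

[jɪʒe]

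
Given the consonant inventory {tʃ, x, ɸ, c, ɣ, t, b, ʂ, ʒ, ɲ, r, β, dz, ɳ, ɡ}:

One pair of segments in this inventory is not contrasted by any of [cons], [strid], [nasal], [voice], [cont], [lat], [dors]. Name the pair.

β, r

On the given features, /β/ and /r/ have an identical profile: [+consonantal], [−strident], [−nasal], [+voice], [+continuant], [−lateral], [−dorsal]. No other two segments in the inventory coincide on all 7 features. (They do differ in [sonorant], [labial] and [coronal], which are not among the given features.)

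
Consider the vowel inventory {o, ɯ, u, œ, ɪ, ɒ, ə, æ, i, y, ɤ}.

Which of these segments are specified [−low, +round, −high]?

o, œ

The [−low] segments are /o, ɯ, u, œ, ɪ, ə, i, y, ɤ/.
Intersecting with [+round] gives /o, u, œ, y/.
Intersecting with [−high] leaves /o, œ/.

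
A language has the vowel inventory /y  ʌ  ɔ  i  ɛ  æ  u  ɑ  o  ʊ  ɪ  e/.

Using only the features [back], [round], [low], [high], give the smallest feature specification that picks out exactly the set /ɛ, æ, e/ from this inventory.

The class [−high], [−back] has exactly /ɛ, æ, e/ as its extension in this inventory. No smaller conjunction from the listed features achieves this: [−back] alone would also admit /y, i, ɪ/; [−high] alone would also admit /ʌ, ɔ, ɑ, o/; and checking the remaining single features turns up none with this extension.

[−high, −back]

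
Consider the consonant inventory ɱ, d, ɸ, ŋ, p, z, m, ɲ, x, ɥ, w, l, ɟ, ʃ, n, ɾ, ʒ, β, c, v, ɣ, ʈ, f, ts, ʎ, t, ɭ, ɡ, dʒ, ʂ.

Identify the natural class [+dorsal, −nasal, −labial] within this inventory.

The [+dorsal] segments are /ŋ, ɲ, x, ɥ, w, ɟ, c, ɣ, ʎ, ɡ/.
Intersecting with [−nasal] gives /x, ɥ, w, ɟ, c, ɣ, ʎ, ɡ/.
Then [−labial] leaves /x, ɟ, c, ɣ, ʎ, ɡ/.

x, ɟ, c, ɣ, ʎ, ɡ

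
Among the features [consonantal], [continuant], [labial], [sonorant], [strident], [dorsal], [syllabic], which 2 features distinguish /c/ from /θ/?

[continuant], [dorsal]

/c/ is the voiceless palatal stop and /θ/ is the voiceless dental fricative. Both are [+consonantal], [−labial], [−sonorant], [−strident], [−syllabic]. /c/ is [−continuant] while /θ/ is [+continuant]; /c/ is [+dorsal] while /θ/ is [−dorsal], so the distinguishing features are [continuant], [dorsal].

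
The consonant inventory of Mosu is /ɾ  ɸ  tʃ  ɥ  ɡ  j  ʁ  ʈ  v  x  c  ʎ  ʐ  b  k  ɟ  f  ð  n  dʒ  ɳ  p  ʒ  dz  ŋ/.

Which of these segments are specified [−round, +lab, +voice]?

v, b

Checking each segment against [−round], [+labial], [+voice]: /v/ (voiced labiodental fricative), /b/ (voiced bilabial stop) satisfy every feature; every other segment in the inventory fails at least one.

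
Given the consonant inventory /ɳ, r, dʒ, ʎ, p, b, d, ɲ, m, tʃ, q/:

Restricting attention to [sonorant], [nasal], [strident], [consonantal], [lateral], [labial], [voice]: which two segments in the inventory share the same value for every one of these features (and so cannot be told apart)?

Both /ɳ/ and /ɲ/ are [+sonorant], [+nasal], [-strident], [+consonantal], [-lateral], [-labial], [+voice]. Since the list omits [dorsal] — which does distinguish the retroflex nasal from the palatal nasal — this pair collapses; all other pairs remain distinct.

ɳ, ɲ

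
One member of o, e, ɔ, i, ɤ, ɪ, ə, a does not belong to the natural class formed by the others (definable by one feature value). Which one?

a

The remaining segments after removing /a/ share [−low]; /a/ (low unrounded vowel) is [+low]. For every other candidate removal, the leftover set fails to share any single feature value that the removed segment lacks.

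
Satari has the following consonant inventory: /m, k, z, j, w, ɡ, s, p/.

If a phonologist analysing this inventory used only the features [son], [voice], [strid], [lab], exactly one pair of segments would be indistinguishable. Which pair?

On the given features, /w/ and /m/ have an identical profile: [+sonorant], [+voice], [−strident], [+labial]. No other two segments in the inventory coincide on all 4 features. (They do differ in [nasal], [continuant], [round] and [dorsal], which are not among the given features.)

w, m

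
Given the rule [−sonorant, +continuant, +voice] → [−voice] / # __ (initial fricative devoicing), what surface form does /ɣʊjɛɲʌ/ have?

/ɣ/ satisfies [−sonorant, +continuant, +voice] and sits in # __. The [−voice] counterpart of the voiced velar fricative is /x/. Other segments in /ɣʊjɛɲʌ/ either fail the structural description or are not in the environment, so the surface form is [xʊjɛɲʌ].

[xʊjɛɲʌ]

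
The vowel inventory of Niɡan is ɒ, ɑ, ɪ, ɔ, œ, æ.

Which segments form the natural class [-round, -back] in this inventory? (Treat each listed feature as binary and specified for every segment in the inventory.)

Among the inventory, the [-round] segments are /ɑ, ɪ, æ/.
Of those, [-back] leaves /ɪ, æ/.

ɪ, æ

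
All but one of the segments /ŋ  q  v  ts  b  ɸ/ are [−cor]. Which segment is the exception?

ts

/ŋ, v, ɸ, q, b/ are all [−coronal]; /ts/ (voiceless alveolar affricate) is [+coronal].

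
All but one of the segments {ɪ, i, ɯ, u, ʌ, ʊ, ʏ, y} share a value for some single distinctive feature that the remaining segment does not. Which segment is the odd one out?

[high] groups all but one: /i, ʏ, ʊ, u, ɪ, y, ɯ/ share [+high] while /ʌ/ (mid back unrounded lax vowel) alone is [-high]. Removing any other segment would not leave a single-feature class that excludes it.

ʌ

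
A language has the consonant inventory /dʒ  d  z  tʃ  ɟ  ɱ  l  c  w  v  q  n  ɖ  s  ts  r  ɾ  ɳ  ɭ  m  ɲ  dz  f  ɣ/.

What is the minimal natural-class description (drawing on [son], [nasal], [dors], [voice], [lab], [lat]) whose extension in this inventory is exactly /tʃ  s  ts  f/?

[-voice, -dors]

The class [-voice], [-dorsal] has exactly /tʃ, s, ts, f/ as its extension in this inventory. No smaller conjunction from the listed features achieves this: [-dorsal] alone would also admit /dʒ, d, z, ɱ, …/; [-voice] alone would also admit /c, q/; and checking the remaining single features turns up none with this extension.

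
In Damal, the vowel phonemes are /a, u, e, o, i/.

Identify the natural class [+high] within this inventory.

u, i

The [+high] segments here are /u, i/; the remaining /a, e, o/ are [−high].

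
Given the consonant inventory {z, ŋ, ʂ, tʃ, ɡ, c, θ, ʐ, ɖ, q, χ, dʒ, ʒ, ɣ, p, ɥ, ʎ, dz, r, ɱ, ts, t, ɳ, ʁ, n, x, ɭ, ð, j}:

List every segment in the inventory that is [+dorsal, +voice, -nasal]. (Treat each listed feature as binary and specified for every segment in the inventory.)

First, the [+dorsal] segments are /ŋ, ɡ, c, q, χ, ɣ, ɥ, ʎ, ʁ, x, j/.
Of those, [+voice] gives /ŋ, ɡ, ɣ, ɥ, ʎ, ʁ, j/.
Among these, [-nasal] leaves /ɡ, ɣ, ɥ, ʎ, ʁ, j/.

ɡ, ɣ, ɥ, ʎ, ʁ, j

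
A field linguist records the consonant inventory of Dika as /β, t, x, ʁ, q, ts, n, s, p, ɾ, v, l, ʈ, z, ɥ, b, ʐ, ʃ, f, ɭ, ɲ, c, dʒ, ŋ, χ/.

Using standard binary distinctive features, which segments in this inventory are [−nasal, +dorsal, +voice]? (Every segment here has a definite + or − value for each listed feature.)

Checking each segment against [−nasal], [+dorsal], [+voice]: /ʁ/ (voiced uvular fricative), /ɥ/ (labial-palatal glide) satisfy every feature; every other segment in the inventory fails at least one.

ʁ, ɥ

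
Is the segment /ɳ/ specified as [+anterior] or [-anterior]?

/ɳ/ is the retroflex nasal, hence [-anterior].

[-anterior]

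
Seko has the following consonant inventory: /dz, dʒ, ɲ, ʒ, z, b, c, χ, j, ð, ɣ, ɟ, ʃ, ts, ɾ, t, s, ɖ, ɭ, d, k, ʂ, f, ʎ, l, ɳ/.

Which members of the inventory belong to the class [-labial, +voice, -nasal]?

Checking each segment against [-labial], [+voice], [-nasal]: /dz/ (voiced alveolar affricate), /dʒ/ (voiced postalveolar affricate), /ʒ/ (voiced postalveolar fricative), /z/ (voiced alveolar fricative), /j/ (palatal glide), /ð/ (voiced dental fricative), among others, satisfy every feature; every other segment in the inventory fails at least one.

dz, dʒ, ʒ, z, j, ð, ɣ, ɟ, ɾ, ɖ, ɭ, d, ʎ, l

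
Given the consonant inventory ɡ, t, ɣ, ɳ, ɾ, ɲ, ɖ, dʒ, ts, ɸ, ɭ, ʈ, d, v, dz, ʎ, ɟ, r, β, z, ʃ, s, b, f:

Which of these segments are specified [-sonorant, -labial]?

ɡ, t, ɣ, ɖ, dʒ, ts, ʈ, d, dz, ɟ, z, ʃ, s

Eliminate segments failing any feature: /ɳ, ɾ, ɲ, ɭ, ʎ, r/ are [+sonorant]; /ɸ, v, β, b, f/ are [+labial]. The remaining /ɡ, t, ɣ, ɖ, dʒ, ts, ʈ, d, dz, ɟ, z, ʃ, s/ satisfy [-sonorant], [-labial].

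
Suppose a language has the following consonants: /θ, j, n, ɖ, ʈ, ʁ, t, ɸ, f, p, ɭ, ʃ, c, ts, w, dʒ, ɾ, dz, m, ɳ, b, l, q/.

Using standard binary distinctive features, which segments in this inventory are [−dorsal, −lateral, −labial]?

θ, n, ɖ, ʈ, t, ʃ, ts, dʒ, ɾ, dz, ɳ

The [−dorsal] segments are /θ, n, ɖ, ʈ, t, ɸ, f, p, ɭ, ʃ, ts, dʒ, ɾ, dz, m, ɳ, b, l/.
Then [−lateral] gives /θ, n, ɖ, ʈ, t, ɸ, f, p, ʃ, ts, dʒ, ɾ, dz, m, ɳ, b/.
Of those, [−labial] leaves /θ, n, ɖ, ʈ, t, ʃ, ts, dʒ, ɾ, dz, ɳ/.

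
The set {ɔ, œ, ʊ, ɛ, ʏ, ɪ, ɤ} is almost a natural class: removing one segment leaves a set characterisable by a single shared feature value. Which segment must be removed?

[tense] groups all but one: /ɪ, ʏ, ɛ, ɔ, ʊ, œ/ share [-tense] while /ɤ/ (mid back unrounded tense vowel) alone is [+tense]. Removing any other segment would not leave a single-feature class that excludes it.

ɤ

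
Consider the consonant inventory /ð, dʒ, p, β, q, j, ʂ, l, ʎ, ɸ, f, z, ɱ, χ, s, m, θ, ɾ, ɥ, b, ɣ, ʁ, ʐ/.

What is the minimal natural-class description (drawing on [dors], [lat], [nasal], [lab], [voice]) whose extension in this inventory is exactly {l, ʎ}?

[+lat]

Every target segment is [+lateral] and no other inventory member is, so one feature is enough.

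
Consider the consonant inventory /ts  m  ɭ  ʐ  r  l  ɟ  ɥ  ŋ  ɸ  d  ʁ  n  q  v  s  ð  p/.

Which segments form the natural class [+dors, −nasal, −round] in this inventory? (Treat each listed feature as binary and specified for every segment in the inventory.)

ɟ, ʁ, q

Among the inventory, the [+dorsal] segments are /ɟ, ɥ, ŋ, ʁ, q/.
Intersecting with [−nasal] gives /ɟ, ɥ, ʁ, q/.
Of those, [−round] leaves /ɟ, ʁ, q/.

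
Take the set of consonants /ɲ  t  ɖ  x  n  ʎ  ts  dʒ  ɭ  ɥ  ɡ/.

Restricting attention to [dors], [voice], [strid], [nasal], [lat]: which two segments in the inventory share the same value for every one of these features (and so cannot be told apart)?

ɡ, ɥ

On the given features, /ɡ/ and /ɥ/ have an identical profile: [+dorsal], [+voice], [−strident], [−nasal], [−lateral]. No other two segments in the inventory coincide on all 5 features. (They do differ in [sonorant], [continuant], [labial], [round] and [back], which are not among the given features.)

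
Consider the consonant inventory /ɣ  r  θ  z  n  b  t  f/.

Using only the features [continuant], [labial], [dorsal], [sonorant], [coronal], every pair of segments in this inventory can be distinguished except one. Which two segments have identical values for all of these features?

Both /z/ and /θ/ are [+continuant], [−labial], [−dorsal], [−sonorant], [+coronal]. Since the list omits [voice], [strident] and [distributed] — which do distinguish the voiced alveolar fricative from the voiceless dental fricative — this pair collapses; all other pairs remain distinct.

z, θ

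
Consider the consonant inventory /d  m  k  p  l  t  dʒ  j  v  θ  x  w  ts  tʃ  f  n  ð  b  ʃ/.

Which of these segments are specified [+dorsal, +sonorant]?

j, w

Among the inventory, the [+dorsal] segments are /k, j, x, w/.
Intersecting with [+sonorant] leaves /j, w/.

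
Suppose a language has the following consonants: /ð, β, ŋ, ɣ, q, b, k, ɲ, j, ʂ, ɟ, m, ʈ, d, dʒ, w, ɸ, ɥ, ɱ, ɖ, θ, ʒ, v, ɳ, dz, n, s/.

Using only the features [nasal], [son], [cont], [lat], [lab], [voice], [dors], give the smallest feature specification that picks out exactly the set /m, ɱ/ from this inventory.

/m, ɱ/ are all [+nasal], [+labial], and no other segment in the inventory matches both values. Dropping any one of them over-generates: [+labial] alone would also admit /β, b, w, ɸ, …/; [+nasal] alone would also admit /ŋ, ɲ, ɳ, n/. No other single listed feature picks out exactly this set either, so fewer than two features will not do.

[+nasal, +lab]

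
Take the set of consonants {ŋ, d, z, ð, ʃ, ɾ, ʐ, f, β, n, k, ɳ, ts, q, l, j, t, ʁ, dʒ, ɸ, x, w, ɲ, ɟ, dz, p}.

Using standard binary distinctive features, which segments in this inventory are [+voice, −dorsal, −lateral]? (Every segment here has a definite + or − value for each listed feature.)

d, z, ð, ɾ, ʐ, β, n, ɳ, dʒ, dz

Eliminate segments failing any feature: /ŋ, j, ʁ, w, ɲ, ɟ/ are [+dorsal]; /ʃ, f, k, ts, q, t, ɸ, x, p/ are [−voice]; /l/ is [+lateral]. The remaining /d, z, ð, ɾ, ʐ, β, n, ɳ, dʒ, dz/ satisfy [+voice], [−dorsal], [−lateral].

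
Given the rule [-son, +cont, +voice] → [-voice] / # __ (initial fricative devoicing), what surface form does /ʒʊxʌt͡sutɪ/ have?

/ʒ/ satisfies [-son, +cont, +voice] and sits in # __. The [-voice] counterpart of the voiced postalveolar fricative is /ʃ/. Other segments in /ʒʊxʌt͡sutɪ/ either fail the structural description or are not in the environment, so the surface form is [ʃʊxʌt͡sutɪ].

[ʃʊxʌt͡sutɪ]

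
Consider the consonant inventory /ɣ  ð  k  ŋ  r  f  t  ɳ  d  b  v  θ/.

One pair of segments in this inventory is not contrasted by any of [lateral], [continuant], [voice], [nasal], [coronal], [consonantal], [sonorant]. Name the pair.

ɣ, v

/ɣ/ (voiced velar fricative) and /v/ (voiced labiodental fricative) are both [−lateral], [+continuant], [+voice], [−nasal], [−coronal], [+consonantal], [−sonorant], so none of the listed features separates them. (They do differ in [labial] and [dorsal], which are not among the given features.) Every other pair in the inventory differs on at least one listed feature.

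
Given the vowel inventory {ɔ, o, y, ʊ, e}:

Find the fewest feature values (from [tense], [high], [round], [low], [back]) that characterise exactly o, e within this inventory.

The class [−high], [+tense] has exactly /o, e/ as its extension in this inventory. No smaller conjunction from the listed features achieves this: [+tense] alone would also admit /y/; [−high] alone would also admit /ɔ/; and checking the remaining single features turns up none with this extension.

[−high, +tense]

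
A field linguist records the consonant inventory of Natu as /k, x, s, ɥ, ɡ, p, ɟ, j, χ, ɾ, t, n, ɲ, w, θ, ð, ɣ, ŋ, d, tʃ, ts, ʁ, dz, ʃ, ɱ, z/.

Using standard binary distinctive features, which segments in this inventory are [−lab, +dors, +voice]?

Eliminate segments failing any feature: /k, x, χ/ are [−voice]; /s, ɾ, t, n, θ, ð, d, tʃ, ts, dz, ʃ, z/ are [−dorsal]; /ɥ, p, w, ɱ/ are [+labial]. The remaining /ɡ, ɟ, j, ɲ, ɣ, ŋ, ʁ/ satisfy [−labial], [+dorsal], [+voice].

ɡ, ɟ, j, ɲ, ɣ, ŋ, ʁ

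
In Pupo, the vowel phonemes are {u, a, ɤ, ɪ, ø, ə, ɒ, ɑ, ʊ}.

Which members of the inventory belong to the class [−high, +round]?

ø, ɒ

The [−high] segments are /a, ɤ, ø, ə, ɒ, ɑ/.
Intersecting with [+round] leaves /ø, ɒ/.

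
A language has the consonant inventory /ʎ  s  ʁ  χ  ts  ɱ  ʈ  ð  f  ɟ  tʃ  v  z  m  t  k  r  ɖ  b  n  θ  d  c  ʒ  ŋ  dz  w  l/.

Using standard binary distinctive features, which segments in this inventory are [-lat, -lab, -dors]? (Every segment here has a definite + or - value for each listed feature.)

s, ts, ʈ, ð, tʃ, z, t, r, ɖ, n, θ, d, ʒ, dz

Checking each segment against [-lateral], [-labial], [-dorsal]: /s/ (voiceless alveolar fricative), /ts/ (voiceless alveolar affricate), /ʈ/ (voiceless retroflex stop), /ð/ (voiced dental fricative), /tʃ/ (voiceless postalveolar affricate), /z/ (voiced alveolar fricative), among others, satisfy every feature; every other segment in the inventory fails at least one.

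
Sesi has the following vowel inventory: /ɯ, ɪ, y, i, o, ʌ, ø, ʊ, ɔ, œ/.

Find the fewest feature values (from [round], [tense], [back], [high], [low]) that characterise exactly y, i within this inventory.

[+high, −back, +tense]

Every target segment is [+high], [−back], [+tense]; each remaining inventory member fails at least one of these. Each conjunct is needed — [−back, +tense] alone would also admit /ø/; [+high, +tense] alone would also admit /ɯ/; [+high, −back] alone would also admit /ɪ/ — and no other combination of two listed features has exactly this extension, so three is the minimum.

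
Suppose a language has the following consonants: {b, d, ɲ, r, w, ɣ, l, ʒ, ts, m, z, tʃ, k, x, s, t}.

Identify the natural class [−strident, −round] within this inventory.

b, d, ɲ, r, ɣ, l, m, k, x, t

Checking each segment against [−strident], [−round]: /b/ (voiced bilabial stop), /d/ (voiced alveolar stop), /ɲ/ (palatal nasal), /r/ (alveolar trill), /ɣ/ (voiced velar fricative), /l/ (alveolar lateral approximant), among others, satisfy every feature; every other segment in the inventory fails at least one.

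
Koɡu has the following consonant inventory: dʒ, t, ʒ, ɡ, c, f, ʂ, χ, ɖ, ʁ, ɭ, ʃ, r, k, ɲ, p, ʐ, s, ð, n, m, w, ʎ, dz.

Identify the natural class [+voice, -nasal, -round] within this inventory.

Among the inventory, the [+voice] segments are /dʒ, ʒ, ɡ, ɖ, ʁ, ɭ, r, ɲ, ʐ, ð, n, m, w, ʎ, dz/.
Then [-nasal] gives /dʒ, ʒ, ɡ, ɖ, ʁ, ɭ, r, ʐ, ð, w, ʎ, dz/.
Of those, [-round] leaves /dʒ, ʒ, ɡ, ɖ, ʁ, ɭ, r, ʐ, ð, ʎ, dz/.

dʒ, ʒ, ɡ, ɖ, ʁ, ɭ, r, ʐ, ð, ʎ, dz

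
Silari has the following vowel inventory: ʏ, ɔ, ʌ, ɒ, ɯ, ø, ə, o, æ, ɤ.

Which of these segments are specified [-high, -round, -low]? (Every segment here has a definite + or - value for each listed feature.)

ʌ, ə, ɤ

Checking each segment against [-high], [-round], [-low]: /ʌ/ (mid back unrounded lax vowel), /ə/ (mid central vowel (schwa)), /ɤ/ (mid back unrounded tense vowel) satisfy every feature; every other segment in the inventory fails at least one.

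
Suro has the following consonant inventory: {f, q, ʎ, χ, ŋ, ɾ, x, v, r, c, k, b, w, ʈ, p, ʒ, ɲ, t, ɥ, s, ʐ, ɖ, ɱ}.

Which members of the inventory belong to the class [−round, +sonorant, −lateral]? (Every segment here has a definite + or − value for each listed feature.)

ŋ, ɾ, r, ɲ, ɱ

First, the [−round] segments are /f, q, ʎ, χ, ŋ, ɾ, x, v, r, c, k, b, ʈ, p, ʒ, ɲ, t, s, ʐ, ɖ, ɱ/.
Intersecting with [+sonorant] gives /ʎ, ŋ, ɾ, r, ɲ, ɱ/.
Then [−lateral] leaves /ŋ, ɾ, r, ɲ, ɱ/.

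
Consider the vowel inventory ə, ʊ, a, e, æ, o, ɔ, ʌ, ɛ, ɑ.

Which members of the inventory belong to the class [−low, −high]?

Eliminate segments failing any feature: /ʊ/ is [+high]; /a, æ, ɑ/ are [+low]. The remaining /ə, e, o, ɔ, ʌ, ɛ/ satisfy [−low], [−high].

ə, e, o, ɔ, ʌ, ɛ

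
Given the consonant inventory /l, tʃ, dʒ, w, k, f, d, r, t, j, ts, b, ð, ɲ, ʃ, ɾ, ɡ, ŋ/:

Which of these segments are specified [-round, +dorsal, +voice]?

j, ɲ, ɡ, ŋ

First, the [-round] segments are /l, tʃ, dʒ, k, f, d, r, t, j, ts, b, ð, ɲ, ʃ, ɾ, ɡ, ŋ/.
Within that set, [+dorsal] gives /k, j, ɲ, ɡ, ŋ/.
Of those, [+voice] leaves /j, ɲ, ɡ, ŋ/.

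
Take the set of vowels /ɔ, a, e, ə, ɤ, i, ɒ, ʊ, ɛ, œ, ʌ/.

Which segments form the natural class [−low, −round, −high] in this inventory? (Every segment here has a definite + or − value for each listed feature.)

Among the inventory, the [−low] segments are /ɔ, e, ə, ɤ, i, ʊ, ɛ, œ, ʌ/.
Intersecting with [−round] gives /e, ə, ɤ, i, ɛ, ʌ/.
Of those, [−high] leaves /e, ə, ɤ, ɛ, ʌ/.

e, ə, ɤ, ɛ, ʌ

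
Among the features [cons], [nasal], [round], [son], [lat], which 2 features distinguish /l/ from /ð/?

[sonorant], [lateral]

The two segments share [+consonantal], [−nasal], [−round]. The only features from the list on which they differ: /l/ is [+sonorant] while /ð/ is [−sonorant]; /l/ is [+lateral] while /ð/ is [−lateral].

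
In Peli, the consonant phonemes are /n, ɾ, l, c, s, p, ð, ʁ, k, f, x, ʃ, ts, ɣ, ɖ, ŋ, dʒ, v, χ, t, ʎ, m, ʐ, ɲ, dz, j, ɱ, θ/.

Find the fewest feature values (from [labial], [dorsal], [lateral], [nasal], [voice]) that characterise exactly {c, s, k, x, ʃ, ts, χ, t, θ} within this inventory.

[-voice, -labial]

Every target segment is [-voice], [-labial]; each remaining inventory member fails at least one of these. Each conjunct is needed — [-labial] alone would also admit /n, ɾ, l, ð, …/; [-voice] alone would also admit /p, f/ — and no other single listed feature has exactly this extension, so two is the minimum.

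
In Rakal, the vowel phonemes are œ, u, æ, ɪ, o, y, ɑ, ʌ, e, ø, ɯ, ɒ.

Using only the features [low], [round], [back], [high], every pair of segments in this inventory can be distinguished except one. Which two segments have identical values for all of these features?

œ, ø

Both /œ/ and /ø/ are [−low], [+round], [−back], [−high]. Since the list omits [tense] — which does distinguish the mid front rounded lax vowel from the mid front rounded tense vowel — this pair collapses; all other pairs remain distinct.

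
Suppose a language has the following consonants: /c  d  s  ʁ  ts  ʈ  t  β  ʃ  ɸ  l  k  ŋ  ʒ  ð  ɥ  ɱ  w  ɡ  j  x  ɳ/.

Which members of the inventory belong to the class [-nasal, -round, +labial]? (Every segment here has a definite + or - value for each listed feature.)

Checking each segment against [-nasal], [-round], [+labial]: /β/ (voiced bilabial fricative), /ɸ/ (voiceless bilabial fricative) satisfy every feature; every other segment in the inventory fails at least one.

β, ɸ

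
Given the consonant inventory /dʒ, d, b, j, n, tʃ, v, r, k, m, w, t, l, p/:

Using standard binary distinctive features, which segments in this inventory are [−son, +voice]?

dʒ, d, b, v

Checking each segment against [−sonorant], [+voice]: /dʒ/ (voiced postalveolar affricate), /d/ (voiced alveolar stop), /b/ (voiced bilabial stop), /v/ (voiced labiodental fricative) satisfy every feature; every other segment in the inventory fails at least one.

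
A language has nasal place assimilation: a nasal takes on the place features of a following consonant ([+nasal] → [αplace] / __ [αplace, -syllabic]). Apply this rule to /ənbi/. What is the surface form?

/n/ sits before the [+labial] consonant /b/, so it takes on [+labial] and surfaces as /m/. The rest of the form is unaffected: [əmbi].

[əmbi]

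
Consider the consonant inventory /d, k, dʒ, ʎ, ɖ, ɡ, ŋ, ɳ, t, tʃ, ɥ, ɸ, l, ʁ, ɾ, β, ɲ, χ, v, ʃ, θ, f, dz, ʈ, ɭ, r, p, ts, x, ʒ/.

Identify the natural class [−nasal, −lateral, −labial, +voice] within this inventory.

d, dʒ, ɖ, ɡ, ʁ, ɾ, dz, r, ʒ

The [−nasal] segments are /d, k, dʒ, ʎ, ɖ, ɡ, t, tʃ, ɥ, ɸ, l, ʁ, ɾ, β, χ, v, ʃ, θ, f, dz, ʈ, ɭ, r, p, ts, x, ʒ/.
Of those, [−lateral] gives /d, k, dʒ, ɖ, ɡ, t, tʃ, ɥ, ɸ, ʁ, ɾ, β, χ, v, ʃ, θ, f, dz, ʈ, r, p, ts, x, ʒ/.
Within that set, [−labial] gives /d, k, dʒ, ɖ, ɡ, t, tʃ, ʁ, ɾ, χ, ʃ, θ, dz, ʈ, r, ts, x, ʒ/.
Intersecting with [+voice] leaves /d, dʒ, ɖ, ɡ, ʁ, ɾ, dz, r, ʒ/.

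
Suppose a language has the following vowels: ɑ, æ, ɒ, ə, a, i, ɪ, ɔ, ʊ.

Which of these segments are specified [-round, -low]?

ə, i, ɪ

Eliminate segments failing any feature: /ɑ, æ, a/ are [+low]; /ɒ, ɔ, ʊ/ are [+round]. The remaining /ə, i, ɪ/ satisfy [-round], [-low].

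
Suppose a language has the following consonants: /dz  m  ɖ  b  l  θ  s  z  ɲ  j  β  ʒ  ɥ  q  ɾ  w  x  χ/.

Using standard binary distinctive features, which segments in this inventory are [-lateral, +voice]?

Among the inventory, the [-lateral] segments are /dz, m, ɖ, b, θ, s, z, ɲ, j, β, ʒ, ɥ, q, ɾ, w, x, χ/.
Among these, [+voice] leaves /dz, m, ɖ, b, z, ɲ, j, β, ʒ, ɥ, ɾ, w/.

dz, m, ɖ, b, z, ɲ, j, β, ʒ, ɥ, ɾ, w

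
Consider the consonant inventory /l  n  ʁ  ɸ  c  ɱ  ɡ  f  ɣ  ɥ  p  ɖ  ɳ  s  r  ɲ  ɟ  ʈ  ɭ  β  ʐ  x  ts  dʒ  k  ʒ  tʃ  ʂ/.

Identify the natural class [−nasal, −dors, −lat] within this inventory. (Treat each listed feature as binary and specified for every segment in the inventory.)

Among the inventory, the [−nasal] segments are /l, ʁ, ɸ, c, ɡ, f, ɣ, ɥ, p, ɖ, s, r, ɟ, ʈ, ɭ, β, ʐ, x, ts, dʒ, k, ʒ, tʃ, ʂ/.
Among these, [−dorsal] gives /l, ɸ, f, p, ɖ, s, r, ʈ, ɭ, β, ʐ, ts, dʒ, ʒ, tʃ, ʂ/.
Intersecting with [−lateral] leaves /ɸ, f, p, ɖ, s, r, ʈ, β, ʐ, ts, dʒ, ʒ, tʃ, ʂ/.

ɸ, f, p, ɖ, s, r, ʈ, β, ʐ, ts, dʒ, ʒ, tʃ, ʂ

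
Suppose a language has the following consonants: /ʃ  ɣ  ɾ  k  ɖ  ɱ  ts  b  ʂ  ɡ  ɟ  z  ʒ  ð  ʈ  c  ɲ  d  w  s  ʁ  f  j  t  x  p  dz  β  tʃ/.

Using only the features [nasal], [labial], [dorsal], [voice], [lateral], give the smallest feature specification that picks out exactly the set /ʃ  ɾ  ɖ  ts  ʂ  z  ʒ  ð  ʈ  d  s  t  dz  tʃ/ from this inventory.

/ʃ, ɾ, ɖ, ts, ʂ, z, ʒ, ð, ʈ, d, s, t, dz, tʃ/ are all [−labial], [−dorsal], and no other segment in the inventory matches both values. Dropping any one of them over-generates: [−dorsal] alone would also admit /ɱ, b, f, p, …/; [−labial] alone would also admit /ɣ, k, ɡ, ɟ, …/. No other single listed feature picks out exactly this set either, so fewer than two features will not do.

[−labial, −dorsal]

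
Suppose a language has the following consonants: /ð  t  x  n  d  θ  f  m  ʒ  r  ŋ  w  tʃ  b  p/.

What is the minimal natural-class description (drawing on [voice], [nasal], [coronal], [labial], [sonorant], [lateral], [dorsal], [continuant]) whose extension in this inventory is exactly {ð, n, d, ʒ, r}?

/ð, n, d, ʒ, r/ are all [+voice], [+coronal], and no other segment in the inventory matches both values. Dropping any one of them over-generates: [+coronal] alone would also admit /t, θ, tʃ/; [+voice] alone would also admit /m, ŋ, w, b/. No other single listed feature picks out exactly this set either, so fewer than two features will not do.

[+voice, +coronal]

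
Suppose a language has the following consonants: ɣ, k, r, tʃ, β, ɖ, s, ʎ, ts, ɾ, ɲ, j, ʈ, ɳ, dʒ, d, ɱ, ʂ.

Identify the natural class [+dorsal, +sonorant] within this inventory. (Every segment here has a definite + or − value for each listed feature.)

Checking each segment against [+dorsal], [+sonorant]: /ʎ/ (palatal lateral approximant), /ɲ/ (palatal nasal), /j/ (palatal glide) satisfy every feature; every other segment in the inventory fails at least one.

ʎ, ɲ, j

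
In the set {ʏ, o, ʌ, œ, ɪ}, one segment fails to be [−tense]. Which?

o

/ʌ, œ, ʏ, ɪ/ are all [−tense]; /o/ (mid back rounded tense vowel) is [+tense].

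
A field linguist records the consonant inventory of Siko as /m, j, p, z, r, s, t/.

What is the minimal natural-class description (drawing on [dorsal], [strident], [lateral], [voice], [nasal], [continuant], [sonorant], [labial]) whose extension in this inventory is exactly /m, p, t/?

/m, p, t/ are exactly the [−continuant] segments in the inventory, so a single feature suffices.

[−continuant]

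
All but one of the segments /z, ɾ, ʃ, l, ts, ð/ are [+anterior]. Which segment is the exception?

/ʃ/ is the voiceless postalveolar fricative, which is [-anterior]; the rest — /ð, z, ts, ɾ, l/ — are [+anterior].

ʃ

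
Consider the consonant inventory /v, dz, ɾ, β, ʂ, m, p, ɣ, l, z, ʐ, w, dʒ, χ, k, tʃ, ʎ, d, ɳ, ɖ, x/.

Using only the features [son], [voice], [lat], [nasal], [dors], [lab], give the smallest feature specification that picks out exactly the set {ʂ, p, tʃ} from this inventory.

Every target segment is [-voice], [-dorsal]; each remaining inventory member fails at least one of these. Each conjunct is needed — [-dorsal] alone would also admit /v, dz, ɾ, β, …/; [-voice] alone would also admit /χ, k, x/ — and no other single listed feature has exactly this extension, so two is the minimum.

[-voice, -dors]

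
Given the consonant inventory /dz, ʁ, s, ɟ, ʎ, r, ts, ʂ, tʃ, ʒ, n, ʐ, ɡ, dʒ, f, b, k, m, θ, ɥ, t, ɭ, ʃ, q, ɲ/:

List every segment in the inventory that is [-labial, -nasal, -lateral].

Checking each segment against [-labial], [-nasal], [-lateral]: /dz/ (voiced alveolar affricate), /ʁ/ (voiced uvular fricative), /s/ (voiceless alveolar fricative), /ɟ/ (voiced palatal stop), /r/ (alveolar trill), /ts/ (voiceless alveolar affricate), among others, satisfy every feature; every other segment in the inventory fails at least one.

dz, ʁ, s, ɟ, r, ts, ʂ, tʃ, ʒ, ʐ, ɡ, dʒ, k, θ, t, ʃ, q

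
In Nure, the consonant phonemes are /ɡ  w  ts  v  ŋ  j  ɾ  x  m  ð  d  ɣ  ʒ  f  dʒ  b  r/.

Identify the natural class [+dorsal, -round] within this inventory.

ɡ, ŋ, j, x, ɣ

Eliminate segments failing any feature: /w/ is [+round]; /ts, v, ɾ, m, ð, d, ʒ, f, dʒ, b, r/ are [-dorsal]. The remaining /ɡ, ŋ, j, x, ɣ/ satisfy [+dorsal], [-round].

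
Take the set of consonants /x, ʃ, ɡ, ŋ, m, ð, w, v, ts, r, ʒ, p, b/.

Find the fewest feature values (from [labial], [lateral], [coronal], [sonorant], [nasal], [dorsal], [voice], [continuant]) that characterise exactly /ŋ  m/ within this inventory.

/ŋ, m/ are exactly the [+nasal] segments in the inventory, so a single feature suffices.

[+nasal]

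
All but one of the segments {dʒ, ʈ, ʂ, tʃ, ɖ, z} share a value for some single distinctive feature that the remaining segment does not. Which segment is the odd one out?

[anterior] groups all but one: /dʒ, ʂ, tʃ, ʈ, ɖ/ share [−anterior] while /z/ (voiced alveolar fricative) alone is [+anterior]. Removing any other segment would not leave a single-feature class that excludes it.

z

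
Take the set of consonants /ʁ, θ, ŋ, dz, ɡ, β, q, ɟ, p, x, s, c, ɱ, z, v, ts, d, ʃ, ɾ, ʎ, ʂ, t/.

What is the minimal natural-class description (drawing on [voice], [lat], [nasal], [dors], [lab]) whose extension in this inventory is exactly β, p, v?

/β, p, v/ are all [−nasal], [+labial], and no other segment in the inventory matches both values. Dropping any one of them over-generates: [+labial] alone would also admit /ɱ/; [−nasal] alone would also admit /ʁ, θ, dz, ɡ, …/. No other single listed feature picks out exactly this set either, so fewer than two features will not do.

[−nasal, +lab]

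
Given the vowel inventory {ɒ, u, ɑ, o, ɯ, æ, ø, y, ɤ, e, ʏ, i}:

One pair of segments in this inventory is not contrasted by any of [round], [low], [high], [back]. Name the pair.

Both /y/ and /ʏ/ are [+round], [−low], [+high], [−back]. Since the list omits [tense] — which does distinguish the high front rounded tense vowel from the high front rounded lax vowel — this pair collapses; all other pairs remain distinct.

y, ʏ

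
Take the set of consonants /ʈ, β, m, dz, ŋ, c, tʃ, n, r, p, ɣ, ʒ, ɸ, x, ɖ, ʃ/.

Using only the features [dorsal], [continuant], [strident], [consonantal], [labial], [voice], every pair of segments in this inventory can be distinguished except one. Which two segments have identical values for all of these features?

n, ɖ

/n/ (alveolar nasal) and /ɖ/ (voiced retroflex stop) are both [-dorsal], [-continuant], [-strident], [+consonantal], [-labial], [+voice], so none of the listed features separates them. (They do differ in [sonorant], [nasal] and [anterior], which are not among the given features.) Every other pair in the inventory differs on at least one listed feature.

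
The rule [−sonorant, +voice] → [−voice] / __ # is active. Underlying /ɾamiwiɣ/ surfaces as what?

/ɣ/ satisfies [−sonorant, +voice] and sits in __ #. The [−voice] counterpart of the voiced velar fricative is /x/. Other segments in /ɾamiwiɣ/ either fail the structural description or are not in the environment, so the surface form is [ɾamiwix].

[ɾamiwix]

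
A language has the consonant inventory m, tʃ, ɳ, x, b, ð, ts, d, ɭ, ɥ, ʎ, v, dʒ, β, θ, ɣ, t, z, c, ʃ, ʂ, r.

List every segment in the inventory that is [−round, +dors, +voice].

Checking each segment against [−round], [+dorsal], [+voice]: /ʎ/ (palatal lateral approximant), /ɣ/ (voiced velar fricative) satisfy every feature; every other segment in the inventory fails at least one.

ʎ, ɣ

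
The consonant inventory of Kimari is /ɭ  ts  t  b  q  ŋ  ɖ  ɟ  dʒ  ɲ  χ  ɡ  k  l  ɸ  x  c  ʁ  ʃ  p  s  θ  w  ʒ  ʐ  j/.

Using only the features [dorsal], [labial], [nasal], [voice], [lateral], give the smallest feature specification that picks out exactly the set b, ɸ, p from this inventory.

The class [+labial], [−dorsal] has exactly /b, ɸ, p/ as its extension in this inventory. No smaller conjunction from the listed features achieves this: [−dorsal] alone would also admit /ɭ, ts, t, ɖ, …/; [+labial] alone would also admit /w/; and checking the remaining single features turns up none with this extension.

[+labial, −dorsal]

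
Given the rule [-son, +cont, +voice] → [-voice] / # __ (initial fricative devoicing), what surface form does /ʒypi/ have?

/ʒ/ satisfies [-son, +cont, +voice] and sits in # __. The [-voice] counterpart of the voiced postalveolar fricative is /ʃ/. Other segments in /ʒypi/ either fail the structural description or are not in the environment, so the surface form is [ʃypi].

[ʃypi]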